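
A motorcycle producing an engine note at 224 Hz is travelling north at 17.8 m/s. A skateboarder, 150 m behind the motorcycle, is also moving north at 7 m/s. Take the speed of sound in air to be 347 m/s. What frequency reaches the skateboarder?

The skateboarder is behind, so the motorcycle is moving away from it while the skateboarder is moving toward the motorcycle.
General Doppler shift: f' = f · (v + v_o)/(v + v_s).
f' = 224 × (347 + 7)/(347 + 17.8) = 224 × 354/364.8 ≈ 217 Hz.

217 Hz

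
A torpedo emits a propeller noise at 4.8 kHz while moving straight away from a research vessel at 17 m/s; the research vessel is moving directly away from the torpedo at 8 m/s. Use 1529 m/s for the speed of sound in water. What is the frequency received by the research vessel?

General Doppler shift: f' = f · (v − v_o)/(v + v_s).
f' = 4.8 × (1529 − 8)/(1529 + 17) = 4.8 × 1521/1546 ≈ 4.72 kHz.

4.72 kHz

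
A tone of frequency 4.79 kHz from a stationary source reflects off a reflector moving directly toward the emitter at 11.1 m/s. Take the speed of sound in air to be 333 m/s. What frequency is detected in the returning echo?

5.12 kHz

The reflector first receives the wave as a moving observer: f₁ = f₀ · (v + u)/v = 4.79 × (333 + 11.1)/333 ≈ 4.95 kHz.
On reflection it acts as a source moving toward the stationary detector: f₂ = f₁ · v/(v − u) = 4.95 × 333/321.9 ≈ 5.12 kHz.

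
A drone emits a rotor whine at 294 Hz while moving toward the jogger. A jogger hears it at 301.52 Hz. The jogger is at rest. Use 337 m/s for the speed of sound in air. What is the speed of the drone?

f' = f · v/(v − v_s) ⇒ v_s = v · |1 − f/f'|.
v_s = 337 × |1 − 294/301.52| = 337 × 0.02494 ≈ 8.4 m/s.

8.4 m/s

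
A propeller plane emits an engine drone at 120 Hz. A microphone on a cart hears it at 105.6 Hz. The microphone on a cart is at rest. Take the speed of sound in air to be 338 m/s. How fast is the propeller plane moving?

f' < f, so the propeller plane is receding.
f' = f · v/(v + v_s) ⇒ v_s = v · |1 − f/f'|.
v_s = 338 × |1 − 120/105.6| = 338 × 0.1364 ≈ 46 m/s.

46 m/s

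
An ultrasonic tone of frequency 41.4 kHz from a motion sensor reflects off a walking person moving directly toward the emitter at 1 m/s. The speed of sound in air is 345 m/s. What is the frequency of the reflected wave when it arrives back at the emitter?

41.6 kHz

At the walking person (a moving observer), f₁ = f₀ · (v + u)/v = 41.4 × 346/345 ≈ 41.5 kHz.
On reflection it acts as a source moving toward the stationary detector: f₂ = f₁ · v/(v − u) = 41.5 × 345/344 ≈ 41.6 kHz.
Equivalently f₂ = f₀ · (v + u)/(v − u).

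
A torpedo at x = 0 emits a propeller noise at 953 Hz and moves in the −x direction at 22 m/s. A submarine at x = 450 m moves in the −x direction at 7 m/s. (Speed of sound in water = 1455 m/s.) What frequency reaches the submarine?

The observer lies on the +x side, so the source is heading away from the observer and the observer is heading toward the source.
With source receding and observer approaching, f' = f · (v + v_o)/(v + v_s).
f' = 953 × (1455 + 7)/(1455 + 22) = 953 × 1462/1477 ≈ 943 Hz.

943 Hz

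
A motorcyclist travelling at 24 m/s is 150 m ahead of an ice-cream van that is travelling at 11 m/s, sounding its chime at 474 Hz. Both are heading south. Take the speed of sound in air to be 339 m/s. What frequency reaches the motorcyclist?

The motorcyclist is ahead, so the ice-cream van is moving toward it while the motorcyclist is moving away from the ice-cream van.
General Doppler shift: f' = f · (v − v_o)/(v − v_s).
f' = 474 × (339 − 24)/(339 − 11) = 474 × 315/328 ≈ 455 Hz.

455 Hz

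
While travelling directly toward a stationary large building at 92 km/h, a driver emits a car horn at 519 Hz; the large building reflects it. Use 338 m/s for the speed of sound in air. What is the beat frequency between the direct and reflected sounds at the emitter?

85 Hz

92 km/h = 25.56 m/s.
The large building receives the sound from a moving source: f₁ = f₀ · v/(v − v_e) = 519 × 338/312.44 ≈ 561.5 Hz.
On the return leg the driver is a moving observer: f₂ = f₁ · (v + v_e)/v = 561.5 × 363.56/338 ≈ 603.9 Hz.
Equivalently f₂ = f₀ · (v + v_e)/(v − v_e).
Beat against the emitted tone: |f₂ − f₀| = 2v_e·f₀/(v − v_e) = 2 × 25.56 × 519/312.44 ≈ 85 Hz.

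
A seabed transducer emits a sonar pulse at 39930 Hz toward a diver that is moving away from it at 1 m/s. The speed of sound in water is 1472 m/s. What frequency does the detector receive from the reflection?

39876 Hz

At the diver (a moving observer), f₁ = f₀ · (v − u)/v = 39930 × 1471/1472 ≈ 39903 Hz.
The reflection then acts as a moving source: f₂ = f₁ · v/(v + u) ≈ 39876 Hz.
Equivalently f₂ = f₀ · (v − u)/(v + u).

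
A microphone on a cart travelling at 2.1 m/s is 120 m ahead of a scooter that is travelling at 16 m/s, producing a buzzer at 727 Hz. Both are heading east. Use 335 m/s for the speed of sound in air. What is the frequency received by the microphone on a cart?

759 Hz

The microphone on a cart is ahead, so the scooter is moving toward it while the microphone on a cart is moving away from the scooter.
With source approaching and observer receding, f' = f · (v − v_o)/(v − v_s).
f' = 727 × (335 − 2.1)/(335 − 16) = 727 × 332.9/319 ≈ 759 Hz.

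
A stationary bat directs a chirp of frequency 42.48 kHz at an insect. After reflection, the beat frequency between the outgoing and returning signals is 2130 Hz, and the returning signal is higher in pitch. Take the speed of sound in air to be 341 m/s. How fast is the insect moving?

Double Doppler shift off a moving reflector: f₂ = f₀ · (v + u)/(v − u) (u > 0 toward emitter).
Returning signal is higher, so f₂ = f₀ + Δf = 42480 + 2130 = 44610 Hz.
Rearranging, u = v · (f₂ − f₀)/(f₂ + f₀) = 341 × 2130/87090 ≈ 8.3 m/s.
So the insect is moving at 8.3 m/s toward the emitter.

8.3 m/s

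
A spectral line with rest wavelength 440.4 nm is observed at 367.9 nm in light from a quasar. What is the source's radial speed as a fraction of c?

0.178

λ'/λ₀ = 0.8354 < 1 (blueshift), so the source is approaching.
λ'/λ₀ = √((1 − β)/(1 + β)) for an approaching source ⇒ β = (1 − r²)/(1 + r²) with r = λ'/λ₀.
β = (1 − 0.6979)/(1 + 0.6979) ≈ 0.178.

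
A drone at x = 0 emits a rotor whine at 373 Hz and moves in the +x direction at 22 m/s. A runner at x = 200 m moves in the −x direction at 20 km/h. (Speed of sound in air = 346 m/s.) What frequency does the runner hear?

405 Hz

20 km/h = 5.556 m/s.
The observer lies on the +x side, so the source is heading toward the observer and the observer is heading toward the source.
With source approaching and observer approaching, f' = f · (v + v_o)/(v − v_s).
f' = 373 × (346 + 5.556)/(346 − 22) = 373 × 351.56/324 ≈ 405 Hz.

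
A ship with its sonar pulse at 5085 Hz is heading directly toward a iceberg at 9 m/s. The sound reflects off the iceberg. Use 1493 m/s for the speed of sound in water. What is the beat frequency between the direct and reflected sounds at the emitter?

The iceberg receives the sound from a moving source: f₁ = f₀ · v/(v − v_e) = 5085 × 1493/1484 ≈ 5115.8 Hz.
On the return leg the ship is a moving observer: f₂ = f₁ · (v + v_e)/v = 5115.8 × 1502/1493 ≈ 5146.7 Hz.
Equivalently f₂ = f₀ · (v + v_e)/(v − v_e).
Beat against the emitted tone: |f₂ − f₀| = 2v_e·f₀/(v − v_e) = 2 × 9 × 5085/1484 ≈ 62 Hz.

62 Hz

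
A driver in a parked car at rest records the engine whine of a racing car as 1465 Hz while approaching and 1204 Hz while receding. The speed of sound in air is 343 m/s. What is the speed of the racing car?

34 m/s

f₁/f₂ = (v + v_s)/(v − v_s), so v_s = v · (f₁ − f₂)/(f₁ + f₂).
v_s = 343 × (1465 − 1204)/(1465 + 1204) = 343 × 261/2669 ≈ 34 m/s.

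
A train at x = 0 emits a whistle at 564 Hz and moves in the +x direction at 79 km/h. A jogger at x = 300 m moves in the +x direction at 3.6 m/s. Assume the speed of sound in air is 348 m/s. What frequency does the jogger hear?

596 Hz

79 km/h = 21.94 m/s.
The observer lies on the +x side, so the source is heading toward the observer and the observer is heading away from the source.
General Doppler shift: f' = f · (v − v_o)/(v − v_s).
f' = 564 × (348 − 3.6)/(348 − 21.94) = 564 × 344.4/326.06 ≈ 596 Hz.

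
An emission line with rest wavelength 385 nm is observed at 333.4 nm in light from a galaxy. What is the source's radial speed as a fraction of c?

λ'/λ₀ = 0.8660 < 1 (blueshift), so the source is approaching.
λ'/λ₀ = √((1 − β)/(1 + β)) for an approaching source ⇒ β = (1 − r²)/(1 + r²) with r = λ'/λ₀.
β = (1 − 0.7499)/(1 + 0.7499) ≈ 0.143.

0.143c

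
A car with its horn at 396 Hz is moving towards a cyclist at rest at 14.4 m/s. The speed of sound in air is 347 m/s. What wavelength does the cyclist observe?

With the source moving toward a stationary observer, f' = f · v/(v − v_s).
f' = 396 × 347/(347 − 14.4) ≈ 413 Hz.
λ' = v/f' = 347/413.145 ≈ 84.0 cm.

84.0 cm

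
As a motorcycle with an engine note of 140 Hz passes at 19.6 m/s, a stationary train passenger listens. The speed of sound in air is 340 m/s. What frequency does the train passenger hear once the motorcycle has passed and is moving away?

Receding: f₂ = f · v/(v + v_s) = 140 × 340/359.6 ≈ 132 Hz.

132 Hz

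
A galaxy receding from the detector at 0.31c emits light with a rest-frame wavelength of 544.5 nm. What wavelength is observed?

Relativistic Doppler for wavelength: λ' = λ₀ · √((1 + β)/(1 − β)).
λ' = 544.5 × √(1.3100/0.6900) = 544.5 × 1.37788 ≈ 750.3 nm.

750.3 nm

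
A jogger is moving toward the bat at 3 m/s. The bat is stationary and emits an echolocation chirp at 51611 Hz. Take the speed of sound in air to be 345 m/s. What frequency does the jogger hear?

52060 Hz

Moving observer, stationary source: f' = f · (v + v_o)/v.
f' = 51611 × (345 + 3)/345 = 51611 × 348/345 ≈ 52060 Hz.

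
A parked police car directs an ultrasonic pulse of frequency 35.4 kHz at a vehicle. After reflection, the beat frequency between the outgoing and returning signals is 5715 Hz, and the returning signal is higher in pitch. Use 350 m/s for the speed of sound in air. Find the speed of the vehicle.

26 m/s

Double Doppler shift off a moving reflector: f₂ = f₀ · (v + u)/(v − u) (u > 0 toward emitter).
Returning signal is higher, so f₂ = f₀ + Δf = 35400 + 5715 = 41115 Hz.
Rearranging, u = v · (f₂ − f₀)/(f₂ + f₀) = 350 × 5715/76515 ≈ 26 m/s.
So the vehicle is moving at 26 m/s toward the emitter.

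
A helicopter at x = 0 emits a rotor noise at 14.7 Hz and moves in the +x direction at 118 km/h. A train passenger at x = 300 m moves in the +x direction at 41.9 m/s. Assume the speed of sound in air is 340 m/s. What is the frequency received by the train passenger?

118 km/h = 32.78 m/s.
The observer lies on the +x side, so the source is heading toward the observer and the observer is heading away from the source.
With source approaching and observer receding, f' = f · (v − v_o)/(v − v_s).
f' = 14.7 × (340 − 41.9)/(340 − 32.78) = 14.7 × 298.1/307.22 ≈ 14.3 Hz.

14.3 Hz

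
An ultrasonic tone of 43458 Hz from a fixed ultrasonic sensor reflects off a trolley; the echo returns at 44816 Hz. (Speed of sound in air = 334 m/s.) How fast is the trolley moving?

Double Doppler shift off a moving reflector: f₂ = f₀ · (v + u)/(v − u) (u > 0 toward emitter).
Rearranging, u = v · (f₂ − f₀)/(f₂ + f₀) = 334 × 1358/88274 ≈ 5.1 m/s.
So the trolley is moving at 5.1 m/s toward the emitter.

5.1 m/s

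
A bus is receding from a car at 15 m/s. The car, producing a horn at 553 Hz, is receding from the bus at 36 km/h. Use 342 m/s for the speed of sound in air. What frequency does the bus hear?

36 km/h = 10 m/s.
With source receding and observer receding, f' = f · (v − v_o)/(v + v_s).
f' = 553 × (342 − 15)/(342 + 10) = 553 × 327/352 ≈ 514 Hz.

514 Hz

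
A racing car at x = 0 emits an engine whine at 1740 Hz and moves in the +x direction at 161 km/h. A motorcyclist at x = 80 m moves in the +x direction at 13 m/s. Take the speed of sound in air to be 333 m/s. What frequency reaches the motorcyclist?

1931 Hz

161 km/h = 44.72 m/s.
The observer lies on the +x side, so the source is heading toward the observer and the observer is heading away from the source.
General Doppler shift: f' = f · (v − v_o)/(v − v_s).
f' = 1740 × (333 − 13)/(333 − 44.72) = 1740 × 320/288.28 ≈ 1931 Hz.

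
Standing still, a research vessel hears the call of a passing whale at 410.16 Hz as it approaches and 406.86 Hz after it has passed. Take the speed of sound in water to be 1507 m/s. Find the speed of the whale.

6.1 m/s

f₁/f₂ = (v + v_s)/(v − v_s), so v_s = v · (f₁ − f₂)/(f₁ + f₂).
v_s = 1507 × (410.16 − 406.86)/(410.16 + 406.86) = 1507 × 3.30/817.02 ≈ 6.1 m/s.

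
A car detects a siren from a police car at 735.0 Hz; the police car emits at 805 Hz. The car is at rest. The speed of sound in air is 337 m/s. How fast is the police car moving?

32 m/s

f' < f, so the police car is receding.
f' = f · v/(v + v_s) ⇒ v_s = v · |1 − f/f'|.
v_s = 337 × |1 − 805/735.0| = 337 × 0.09524 ≈ 32 m/s.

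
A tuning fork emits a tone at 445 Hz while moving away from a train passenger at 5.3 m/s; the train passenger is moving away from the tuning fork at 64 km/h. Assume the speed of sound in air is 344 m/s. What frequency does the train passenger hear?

64 km/h = 17.78 m/s.
General Doppler shift: f' = f · (v − v_o)/(v + v_s).
f' = 445 × (344 − 17.78)/(344 + 5.3) = 445 × 326.22/349.3 ≈ 416 Hz.

416 Hz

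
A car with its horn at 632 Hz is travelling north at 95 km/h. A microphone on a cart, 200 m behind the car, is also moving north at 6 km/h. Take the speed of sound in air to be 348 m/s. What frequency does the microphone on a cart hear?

95 km/h = 26.39 m/s; 6 km/h = 1.667 m/s.
The microphone on a cart is behind, so the car is moving away from it while the microphone on a cart is moving toward the car.
Both move, so f' = f · (v + v_o)/(v + v_s).
f' = 632 × (348 + 1.667)/(348 + 26.39) = 632 × 349.67/374.39 ≈ 590 Hz.

590 Hz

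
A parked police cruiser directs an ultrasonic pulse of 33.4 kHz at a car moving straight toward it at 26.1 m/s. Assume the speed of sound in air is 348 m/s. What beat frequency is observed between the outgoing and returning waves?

The car first receives the wave as a moving observer: f₁ = f₀ · (v + u)/v = 33.4 × (348 + 26.1)/348 ≈ 35.91 kHz.
On reflection it acts as a source moving toward the stationary detector: f₂ = f₁ · v/(v − u) = 35.91 × 348/321.9 ≈ 38.82 kHz.
Beat frequency (with f₀ = 33400 Hz): |f₂ − f₀| = 2u·f₀/(v − u) = 2 × 26.1 × 33400/321.9 ≈ 5416 Hz.

5416 Hz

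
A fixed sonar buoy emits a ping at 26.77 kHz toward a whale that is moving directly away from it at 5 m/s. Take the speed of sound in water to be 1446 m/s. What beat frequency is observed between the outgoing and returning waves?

The whale first receives the wave as a moving observer: f₁ = f₀ · (v − u)/v = 26.77 × (1446 − 5)/1446 ≈ 26.6774 kHz.
The reflection then acts as a moving source: f₂ = f₁ · v/(v + u) ≈ 26.5855 kHz.
Beat frequency (with f₀ = 26770 Hz): |f₂ − f₀| = 2u·f₀/(v + u) = 2 × 5 × 26770/1451 ≈ 184 Hz.

184 Hz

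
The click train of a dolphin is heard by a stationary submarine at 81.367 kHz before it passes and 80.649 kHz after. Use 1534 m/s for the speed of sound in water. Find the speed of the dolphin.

f₁/f₂ = (v + v_s)/(v − v_s), so v_s = v · (f₁ − f₂)/(f₁ + f₂).
v_s = 1534 × (81.367 − 80.649)/(81.367 + 80.649) = 1534 × 0.718/162.016 ≈ 6.8 m/s.

6.8 m/s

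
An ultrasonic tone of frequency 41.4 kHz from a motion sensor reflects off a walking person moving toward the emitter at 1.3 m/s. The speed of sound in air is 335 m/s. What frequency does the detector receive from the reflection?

41.7 kHz

At the walking person (a moving observer), f₁ = f₀ · (v + u)/v = 41.4 × 336.3/335 ≈ 41.6 kHz.
On reflection it acts as a source moving toward the stationary detector: f₂ = f₁ · v/(v − u) = 41.6 × 335/333.7 ≈ 41.7 kHz.
Equivalently f₂ = f₀ · (v + u)/(v − u).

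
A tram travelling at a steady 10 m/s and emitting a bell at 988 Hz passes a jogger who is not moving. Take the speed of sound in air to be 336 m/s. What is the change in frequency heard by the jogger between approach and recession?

Approaching: f₁ = f · v/(v − v_s) = 988 × 336/326 ≈ 1018.3 Hz.
Receding: f₂ = f · v/(v + v_s) = 988 × 336/346 ≈ 959.4 Hz.
Drop: f₁ − f₂ = 2f·v·v_s/(v² − v_s²) = 2 × 988 × 336 × 10/(336² − 10²) ≈ 58.9 Hz.

58.9 Hz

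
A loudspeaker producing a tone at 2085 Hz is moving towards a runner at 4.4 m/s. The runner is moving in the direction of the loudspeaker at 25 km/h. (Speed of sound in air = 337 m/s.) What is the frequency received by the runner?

2156 Hz

25 km/h = 6.944 m/s.
General Doppler shift: f' = f · (v + v_o)/(v − v_s).
f' = 2085 × (337 + 6.944)/(337 − 4.4) = 2085 × 343.94/332.6 ≈ 2156 Hz.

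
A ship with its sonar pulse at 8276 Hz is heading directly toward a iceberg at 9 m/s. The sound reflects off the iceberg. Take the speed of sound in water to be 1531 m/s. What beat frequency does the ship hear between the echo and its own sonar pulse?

The iceberg receives the sound from a moving source: f₁ = f₀ · v/(v − v_e) = 8276 × 1531/1522 ≈ 8324.9 Hz.
On the return leg the ship is a moving observer: f₂ = f₁ · (v + v_e)/v = 8324.9 × 1540/1531 ≈ 8373.9 Hz.
Equivalently f₂ = f₀ · (v + v_e)/(v − v_e).
Beat against the emitted tone: |f₂ − f₀| = 2v_e·f₀/(v − v_e) = 2 × 9 × 8276/1522 ≈ 98 Hz.

98 Hz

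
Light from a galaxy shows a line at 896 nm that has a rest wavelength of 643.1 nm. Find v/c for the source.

λ'/λ₀ = 1.3933 > 1 (redshift), so the source is receding.
λ'/λ₀ = √((1 + β)/(1 − β)) for a receding source ⇒ β = (r² − 1)/(r² + 1) with r = λ'/λ₀.
β = (1.9411 − 1)/(1.9411 + 1) ≈ 0.320.

0.320c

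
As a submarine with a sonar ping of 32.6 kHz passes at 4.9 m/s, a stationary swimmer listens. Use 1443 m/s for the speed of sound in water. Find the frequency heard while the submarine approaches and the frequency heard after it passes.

Approaching: f₁ = f · v/(v − v_s) = 32.6 × 1443/1438.1 ≈ 32.7 kHz.
Receding: f₂ = f · v/(v + v_s) = 32.6 × 1443/1447.9 ≈ 32.5 kHz.

32.7 kHz approaching; 32.5 kHz receding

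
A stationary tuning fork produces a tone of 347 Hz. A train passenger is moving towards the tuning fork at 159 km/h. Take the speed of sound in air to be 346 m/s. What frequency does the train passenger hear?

391 Hz

159 km/h = 44.17 m/s.
Only the observer moves, toward the source, so f' = f · (v + v_o)/v.
f' = 347 × (346 + 44.17)/346 = 347 × 390.17/346 ≈ 391 Hz.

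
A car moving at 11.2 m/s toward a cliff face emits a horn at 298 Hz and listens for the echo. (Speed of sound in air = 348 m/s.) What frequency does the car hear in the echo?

318 Hz

The cliff face receives the sound from a moving source: f₁ = f₀ · v/(v − v_e) = 298 × 348/336.8 ≈ 308 Hz.
On the return leg the car is a moving observer: f₂ = f₁ · (v + v_e)/v = 308 × 359.2/348 ≈ 318 Hz.
Equivalently f₂ = f₀ · (v + v_e)/(v − v_e).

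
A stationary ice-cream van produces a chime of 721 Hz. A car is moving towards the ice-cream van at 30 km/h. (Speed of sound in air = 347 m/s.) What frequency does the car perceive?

738 Hz

30 km/h = 8.333 m/s.
Only the observer moves, toward the source, so f' = f · (v + v_o)/v.
f' = 721 × (347 + 8.333)/347 = 721 × 355.33/347 ≈ 738 Hz.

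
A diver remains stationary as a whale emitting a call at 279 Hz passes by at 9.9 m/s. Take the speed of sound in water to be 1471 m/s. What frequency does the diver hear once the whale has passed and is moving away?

277 Hz

Receding: f₂ = f · v/(v + v_s) = 279 × 1471/1480.9 ≈ 277 Hz.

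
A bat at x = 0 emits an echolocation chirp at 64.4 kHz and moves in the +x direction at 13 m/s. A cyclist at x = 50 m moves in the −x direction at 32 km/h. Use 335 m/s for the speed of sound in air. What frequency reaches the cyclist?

68.8 kHz

32 km/h = 8.889 m/s.
The observer lies on the +x side, so the source is heading toward the observer and the observer is heading toward the source.
Both move, so f' = f · (v + v_o)/(v − v_s).
f' = 64.4 × (335 + 8.889)/(335 − 13) = 64.4 × 343.89/322 ≈ 68.8 kHz.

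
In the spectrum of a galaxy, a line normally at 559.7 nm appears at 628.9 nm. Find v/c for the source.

0.116c

λ'/λ₀ = 1.1236 > 1 (redshift), so the source is receding.
λ'/λ₀ = √((1 + β)/(1 − β)) for a receding source ⇒ β = (r² − 1)/(r² + 1) with r = λ'/λ₀.
β = (1.2626 − 1)/(1.2626 + 1) ≈ 0.116.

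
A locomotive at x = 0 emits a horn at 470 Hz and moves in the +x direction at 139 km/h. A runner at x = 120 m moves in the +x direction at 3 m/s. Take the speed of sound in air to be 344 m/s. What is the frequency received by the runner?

525 Hz

139 km/h = 38.61 m/s.
The observer lies on the +x side, so the source is heading toward the observer and the observer is heading away from the source.
With source approaching and observer receding, f' = f · (v − v_o)/(v − v_s).
f' = 470 × (344 − 3)/(344 − 38.61) = 470 × 341/305.39 ≈ 525 Hz.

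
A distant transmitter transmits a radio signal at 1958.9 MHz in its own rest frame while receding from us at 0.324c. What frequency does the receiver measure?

1399.7 MHz

Relativistic Doppler for frequency: f' = f₀ · √((1 − β)/(1 + β)).
f' = 1958.9 × √(0.6760/1.3240) = 1958.9 × 0.71454 ≈ 1399.7 MHz.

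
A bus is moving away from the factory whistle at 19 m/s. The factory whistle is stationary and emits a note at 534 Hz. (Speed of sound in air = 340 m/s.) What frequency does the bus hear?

Moving observer, stationary source: f' = f · (v − v_o)/v.
f' = 534 × (340 − 19)/340 = 534 × 321/340 ≈ 504 Hz.

504 Hz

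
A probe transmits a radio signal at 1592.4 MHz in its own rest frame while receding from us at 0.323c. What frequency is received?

1139.1 MHz

Relativistic Doppler for frequency: f' = f₀ · √((1 − β)/(1 + β)).
f' = 1592.4 × √(0.6770/1.3230) = 1592.4 × 0.71534 ≈ 1139.1 MHz.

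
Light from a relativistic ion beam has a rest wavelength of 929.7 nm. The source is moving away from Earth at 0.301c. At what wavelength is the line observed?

1268.4 nm

Relativistic Doppler for wavelength: λ' = λ₀ · √((1 + β)/(1 − β)).
λ' = 929.7 × √(1.3010/0.6990) = 929.7 × 1.36427 ≈ 1268.4 nm.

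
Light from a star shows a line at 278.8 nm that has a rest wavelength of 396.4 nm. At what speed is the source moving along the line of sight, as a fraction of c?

λ'/λ₀ = 0.7033 < 1 (blueshift), so the source is approaching.
λ'/λ₀ = √((1 − β)/(1 + β)) for an approaching source ⇒ β = (1 − r²)/(1 + r²) with r = λ'/λ₀.
β = (1 − 0.4947)/(1 + 0.4947) ≈ 0.338.

0.338c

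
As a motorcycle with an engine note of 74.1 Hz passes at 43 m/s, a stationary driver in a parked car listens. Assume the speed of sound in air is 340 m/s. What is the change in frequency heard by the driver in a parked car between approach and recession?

19.0 Hz

Approaching: f₁ = f · v/(v − v_s) = 74.1 × 340/297 ≈ 84.8 Hz.
Receding: f₂ = f · v/(v + v_s) = 74.1 × 340/383 ≈ 65.8 Hz.
Drop: f₁ − f₂ = 2f·v·v_s/(v² − v_s²) = 2 × 74.1 × 340 × 43/(340² − 43²) ≈ 19.0 Hz.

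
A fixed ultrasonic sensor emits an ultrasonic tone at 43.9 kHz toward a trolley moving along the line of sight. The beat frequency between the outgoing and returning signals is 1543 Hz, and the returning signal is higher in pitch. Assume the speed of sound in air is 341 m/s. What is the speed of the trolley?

5.9 m/s

Double Doppler shift off a moving reflector: f₂ = f₀ · (v + u)/(v − u) (u > 0 toward emitter).
Returning signal is higher, so f₂ = f₀ + Δf = 43900 + 1543 = 45443 Hz.
Rearranging, u = v · (f₂ − f₀)/(f₂ + f₀) = 341 × 1543/89343 ≈ 5.9 m/s.
So the trolley is moving at 5.9 m/s toward the emitter.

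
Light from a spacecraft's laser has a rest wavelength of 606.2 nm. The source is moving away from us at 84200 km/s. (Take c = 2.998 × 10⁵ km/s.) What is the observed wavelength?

809.0 nm

β = v/c = 84200/299800 = 0.2809.
Relativistic Doppler for wavelength: λ' = λ₀ · √((1 + β)/(1 − β)).
λ' = 606.2 × √(1.2809/0.7191) = 606.2 × 1.33457 ≈ 809.0 nm.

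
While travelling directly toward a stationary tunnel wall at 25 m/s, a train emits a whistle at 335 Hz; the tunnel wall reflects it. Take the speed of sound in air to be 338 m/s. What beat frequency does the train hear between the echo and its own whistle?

53.5 Hz

The tunnel wall receives the sound from a moving source: f₁ = f₀ · v/(v − v_e) = 335 × 338/313 ≈ 361.8 Hz.
On the return leg the train is a moving observer: f₂ = f₁ · (v + v_e)/v = 361.8 × 363/338 ≈ 388.5 Hz.
Beat against the emitted tone: |f₂ − f₀| = 2v_e·f₀/(v − v_e) = 2 × 25 × 335/313 ≈ 53.5 Hz.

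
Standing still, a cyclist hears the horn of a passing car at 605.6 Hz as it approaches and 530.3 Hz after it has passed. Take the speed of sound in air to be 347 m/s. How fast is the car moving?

23.0 m/s

f₁/f₂ = (v + v_s)/(v − v_s), so v_s = v · (f₁ − f₂)/(f₁ + f₂).
v_s = 347 × (605.6 − 530.3)/(605.6 + 530.3) = 347 × 75.3/1135.9 ≈ 23.0 m/s.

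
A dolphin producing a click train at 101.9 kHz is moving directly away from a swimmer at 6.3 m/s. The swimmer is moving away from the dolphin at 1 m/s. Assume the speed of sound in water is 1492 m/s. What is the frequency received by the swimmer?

Both move, so f' = f · (v − v_o)/(v + v_s).
f' = 101.9 × (1492 − 1)/(1492 + 6.3) = 101.9 × 1491/1498.3 ≈ 101.4 kHz.

101.4 kHz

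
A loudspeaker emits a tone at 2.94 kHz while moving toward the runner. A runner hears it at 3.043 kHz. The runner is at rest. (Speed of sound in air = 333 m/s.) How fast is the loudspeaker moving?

f' = f · v/(v − v_s) ⇒ v_s = v · |1 − f/f'|.
v_s = 333 × |1 − 2.94/3.043| = 333 × 0.03385 ≈ 11.3 m/s.

11.3 m/s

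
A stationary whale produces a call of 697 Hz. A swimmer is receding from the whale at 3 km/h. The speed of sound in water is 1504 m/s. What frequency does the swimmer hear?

3 km/h = 0.8333 m/s.
Moving observer, stationary source: f' = f · (v − v_o)/v.
f' = 697 × (1504 − 0.8333)/1504 = 697 × 1503.2/1504 ≈ 697 Hz.

697 Hz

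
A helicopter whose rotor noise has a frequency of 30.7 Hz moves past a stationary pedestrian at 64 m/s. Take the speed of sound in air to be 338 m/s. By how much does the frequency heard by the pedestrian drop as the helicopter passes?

12.1 Hz

Approaching: f₁ = f · v/(v − v_s) = 30.7 × 338/274 ≈ 37.9 Hz.
Receding: f₂ = f · v/(v + v_s) = 30.7 × 338/402 ≈ 25.8 Hz.
Drop: f₁ − f₂ = 2f·v·v_s/(v² − v_s²) = 2 × 30.7 × 338 × 64/(338² − 64²) ≈ 12.1 Hz.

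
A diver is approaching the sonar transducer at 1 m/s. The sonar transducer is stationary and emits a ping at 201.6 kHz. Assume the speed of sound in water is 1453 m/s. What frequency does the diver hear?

201.7 kHz

Only the observer moves, toward the source, so f' = f · (v + v_o)/v.
f' = 201.6 × (1453 + 1)/1453 = 201.6 × 1454/1453 ≈ 201.7 kHz.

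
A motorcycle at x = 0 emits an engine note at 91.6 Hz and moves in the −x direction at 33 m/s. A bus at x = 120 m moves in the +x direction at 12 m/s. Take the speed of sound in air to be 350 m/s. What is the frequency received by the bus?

The observer lies on the +x side, so the source is heading away from the observer and the observer is heading away from the source.
With source receding and observer receding, f' = f · (v − v_o)/(v + v_s).
f' = 91.6 × (350 − 12)/(350 + 33) = 91.6 × 338/383 ≈ 81 Hz.

81 Hz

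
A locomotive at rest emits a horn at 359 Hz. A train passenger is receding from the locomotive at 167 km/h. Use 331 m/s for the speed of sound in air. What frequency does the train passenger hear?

167 km/h = 46.39 m/s.
Only the observer moves, away from the source, so f' = f · (v − v_o)/v.
f' = 359 × (331 − 46.39)/331 = 359 × 284.61/331 ≈ 309 Hz.

309 Hz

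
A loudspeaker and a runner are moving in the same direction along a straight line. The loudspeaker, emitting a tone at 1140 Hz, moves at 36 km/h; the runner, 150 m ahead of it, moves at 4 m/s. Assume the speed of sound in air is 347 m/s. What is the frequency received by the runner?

1160 Hz

36 km/h = 10 m/s.
The runner is ahead, so the loudspeaker is moving toward it while the runner is moving away from the loudspeaker.
With source approaching and observer receding, f' = f · (v − v_o)/(v − v_s).
f' = 1140 × (347 − 4)/(347 − 10) = 1140 × 343/337 ≈ 1160 Hz.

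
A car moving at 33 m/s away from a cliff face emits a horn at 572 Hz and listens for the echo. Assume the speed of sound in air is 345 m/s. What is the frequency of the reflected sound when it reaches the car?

472 Hz

The cliff face receives the sound from a moving source: f₁ = f₀ · v/(v + v_e) = 572 × 345/378 ≈ 522 Hz.
On the return leg the car is a moving observer: f₂ = f₁ · (v − v_e)/v = 522 × 312/345 ≈ 472 Hz.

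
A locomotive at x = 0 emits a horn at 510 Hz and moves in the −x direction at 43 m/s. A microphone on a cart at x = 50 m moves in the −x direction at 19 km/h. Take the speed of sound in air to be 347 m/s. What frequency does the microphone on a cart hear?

19 km/h = 5.278 m/s.
The observer lies on the +x side, so the source is heading away from the observer and the observer is heading toward the source.
Both move, so f' = f · (v + v_o)/(v + v_s).
f' = 510 × (347 + 5.278)/(347 + 43) = 510 × 352.28/390 ≈ 461 Hz.

461 Hz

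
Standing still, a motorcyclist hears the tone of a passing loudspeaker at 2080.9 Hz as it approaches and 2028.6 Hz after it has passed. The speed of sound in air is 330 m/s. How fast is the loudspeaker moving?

4.2 m/s

f₁/f₂ = (v + v_s)/(v − v_s), so v_s = v · (f₁ − f₂)/(f₁ + f₂).
v_s = 330 × (2080.9 − 2028.6)/(2080.9 + 2028.6) = 330 × 52.3/4109.5 ≈ 4.2 m/s.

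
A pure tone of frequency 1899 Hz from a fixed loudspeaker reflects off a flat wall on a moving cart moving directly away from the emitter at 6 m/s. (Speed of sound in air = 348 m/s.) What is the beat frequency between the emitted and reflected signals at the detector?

At the flat wall on a moving cart (a moving observer), f₁ = f₀ · (v − u)/v = 1899 × 342/348 ≈ 1866.3 Hz.
The reflection then acts as a moving source: f₂ = f₁ · v/(v + u) ≈ 1834.6 Hz.
Beat frequency: |f₂ − f₀| = 2u·f₀/(v + u) = 2 × 6 × 1899/354 ≈ 64 Hz.

64 Hz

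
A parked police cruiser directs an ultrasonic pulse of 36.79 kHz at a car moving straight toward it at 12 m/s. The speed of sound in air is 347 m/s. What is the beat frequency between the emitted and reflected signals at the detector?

At the car (a moving observer), f₁ = f₀ · (v + u)/v = 36.79 × 359/347 ≈ 38.06 kHz.
On reflection it acts as a source moving toward the stationary detector: f₂ = f₁ · v/(v − u) = 38.06 × 347/335 ≈ 39.43 kHz.
Beat frequency (with f₀ = 36790 Hz): |f₂ − f₀| = 2u·f₀/(v − u) = 2 × 12 × 36790/335 ≈ 2636 Hz.

2636 Hz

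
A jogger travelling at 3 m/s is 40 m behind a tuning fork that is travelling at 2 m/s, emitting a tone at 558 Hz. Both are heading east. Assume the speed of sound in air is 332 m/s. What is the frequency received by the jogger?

560 Hz

The jogger is behind, so the tuning fork is moving away from it while the jogger is moving toward the tuning fork.
With source receding and observer approaching, f' = f · (v + v_o)/(v + v_s).
f' = 558 × (332 + 3)/(332 + 2) = 558 × 335/334 ≈ 560 Hz.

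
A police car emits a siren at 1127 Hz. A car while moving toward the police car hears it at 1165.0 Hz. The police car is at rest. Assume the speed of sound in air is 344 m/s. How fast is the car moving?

11.6 m/s

f' = f · (v + v_o)/v ⇒ v_o = v · |f'/f − 1|.
v_o = 344 × |1165.0/1127 − 1| = 344 × 0.03372 ≈ 11.6 m/s.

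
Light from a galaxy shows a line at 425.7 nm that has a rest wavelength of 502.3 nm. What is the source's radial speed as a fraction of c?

λ'/λ₀ = 0.8475 < 1 (blueshift), so the source is approaching.
λ'/λ₀ = √((1 − β)/(1 + β)) for an approaching source ⇒ β = (1 − r²)/(1 + r²) with r = λ'/λ₀.
β = (1 − 0.7183)/(1 + 0.7183) ≈ 0.164.

0.164c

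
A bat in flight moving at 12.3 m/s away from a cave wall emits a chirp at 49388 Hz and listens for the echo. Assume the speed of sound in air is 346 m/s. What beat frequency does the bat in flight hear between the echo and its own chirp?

The cave wall receives the sound from a moving source: f₁ = f₀ · v/(v + v_e) = 49388 × 346/358.3 ≈ 47693 Hz.
On the return leg the bat in flight is a moving observer: f₂ = f₁ · (v − v_e)/v = 47693 × 333.7/346 ≈ 45997 Hz.
Equivalently f₂ = f₀ · (v − v_e)/(v + v_e).
Beat against the emitted tone: |f₂ − f₀| = 2v_e·f₀/(v + v_e) = 2 × 12.3 × 49388/358.3 ≈ 3391 Hz.

3391 Hz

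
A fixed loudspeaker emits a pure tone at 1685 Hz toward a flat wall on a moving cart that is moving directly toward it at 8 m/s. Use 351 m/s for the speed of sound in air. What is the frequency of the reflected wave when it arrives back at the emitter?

1764 Hz

At the flat wall on a moving cart (a moving observer), f₁ = f₀ · (v + u)/v = 1685 × 359/351 ≈ 1723 Hz.
On reflection it acts as a source moving toward the stationary detector: f₂ = f₁ · v/(v − u) = 1723 × 351/343 ≈ 1764 Hz.
Equivalently f₂ = f₀ · (v + u)/(v − u).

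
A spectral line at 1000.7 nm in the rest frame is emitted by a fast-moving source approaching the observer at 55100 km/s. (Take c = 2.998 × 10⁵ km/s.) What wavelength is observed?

β = v/c = 55100/299800 = 0.1838.
Relativistic Doppler for wavelength: λ' = λ₀ · √((1 − β)/(1 + β)).
λ' = 1000.7 × √(0.8162/1.1838) = 1000.7 × 0.83036 ≈ 830.9 nm.

830.9 nm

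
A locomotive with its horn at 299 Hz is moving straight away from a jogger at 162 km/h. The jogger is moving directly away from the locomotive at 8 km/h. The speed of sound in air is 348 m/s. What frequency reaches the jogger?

263 Hz

162 km/h = 45 m/s; 8 km/h = 2.222 m/s.
With source receding and observer receding, f' = f · (v − v_o)/(v + v_s).
f' = 299 × (348 − 2.222)/(348 + 45) = 299 × 345.78/393 ≈ 263 Hz.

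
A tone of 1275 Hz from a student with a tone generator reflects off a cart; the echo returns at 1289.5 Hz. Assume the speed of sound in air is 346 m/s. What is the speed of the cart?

Double Doppler shift off a moving reflector: f₂ = f₀ · (v + u)/(v − u) (u > 0 toward emitter).
Rearranging, u = v · (f₂ − f₀)/(f₂ + f₀) = 346 × 14.5/2564.5 ≈ 1.96 m/s.
So the cart is moving at 1.96 m/s toward the emitter.

1.96 m/s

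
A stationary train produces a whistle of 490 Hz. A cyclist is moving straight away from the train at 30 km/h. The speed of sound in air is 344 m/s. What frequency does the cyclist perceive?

30 km/h = 8.333 m/s.
Moving observer, stationary source: f' = f · (v − v_o)/v.
f' = 490 × (344 − 8.333)/344 = 490 × 335.67/344 ≈ 478 Hz.

478 Hz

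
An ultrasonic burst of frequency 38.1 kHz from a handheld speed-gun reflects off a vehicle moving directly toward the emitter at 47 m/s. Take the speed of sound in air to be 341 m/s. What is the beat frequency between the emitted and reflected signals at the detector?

At the vehicle (a moving observer), f₁ = f₀ · (v + u)/v = 38.1 × 388/341 ≈ 43.35 kHz.
On reflection it acts as a source moving toward the stationary detector: f₂ = f₁ · v/(v − u) = 43.35 × 341/294 ≈ 50.28 kHz.
Beat frequency (with f₀ = 38100 Hz): |f₂ − f₀| = 2u·f₀/(v − u) = 2 × 47 × 38100/294 ≈ 12182 Hz.

12182 Hz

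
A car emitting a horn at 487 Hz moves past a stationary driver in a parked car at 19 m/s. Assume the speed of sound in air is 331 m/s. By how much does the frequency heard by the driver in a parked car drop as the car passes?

Approaching: f₁ = f · v/(v − v_s) = 487 × 331/312 ≈ 516.7 Hz.
Receding: f₂ = f · v/(v + v_s) = 487 × 331/350 ≈ 460.6 Hz.
Drop: f₁ − f₂ = 2f·v·v_s/(v² − v_s²) = 2 × 487 × 331 × 19/(331² − 19²) ≈ 56.1 Hz.

56.1 Hz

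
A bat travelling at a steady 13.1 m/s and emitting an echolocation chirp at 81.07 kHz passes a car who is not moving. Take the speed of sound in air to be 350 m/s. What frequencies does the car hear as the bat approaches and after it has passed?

Approaching: f₁ = f · v/(v − v_s) = 81.07 × 350/336.9 ≈ 84.2 kHz.
Receding: f₂ = f · v/(v + v_s) = 81.07 × 350/363.1 ≈ 78.1 kHz.

84.2 kHz approaching; 78.1 kHz receding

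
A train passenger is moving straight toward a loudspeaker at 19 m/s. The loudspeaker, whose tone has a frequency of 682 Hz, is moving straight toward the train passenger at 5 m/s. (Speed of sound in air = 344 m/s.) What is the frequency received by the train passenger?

730 Hz

With source approaching and observer approaching, f' = f · (v + v_o)/(v − v_s).
f' = 682 × (344 + 19)/(344 − 5) = 682 × 363/339 ≈ 730 Hz.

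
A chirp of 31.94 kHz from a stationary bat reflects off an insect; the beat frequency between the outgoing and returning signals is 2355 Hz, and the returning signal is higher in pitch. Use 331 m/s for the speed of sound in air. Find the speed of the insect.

11.8 m/s

Double Doppler shift off a moving reflector: f₂ = f₀ · (v + u)/(v − u) (u > 0 toward emitter).
Returning signal is higher, so f₂ = f₀ + Δf = 31940 + 2355 = 34295 Hz.
Rearranging, u = v · (f₂ − f₀)/(f₂ + f₀) = 331 × 2355/66235 ≈ 11.8 m/s.
So the insect is moving at 11.8 m/s toward the emitter.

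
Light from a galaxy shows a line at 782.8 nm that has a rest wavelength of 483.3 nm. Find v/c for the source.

0.448c

λ'/λ₀ = 1.6197 > 1 (redshift), so the source is receding.
λ'/λ₀ = √((1 + β)/(1 − β)) for a receding source ⇒ β = (r² − 1)/(r² + 1) with r = λ'/λ₀.
β = (2.6234 − 1)/(2.6234 + 1) ≈ 0.448.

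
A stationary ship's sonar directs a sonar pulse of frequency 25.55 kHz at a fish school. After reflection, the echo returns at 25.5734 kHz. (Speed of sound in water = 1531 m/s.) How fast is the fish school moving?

0.70 m/s

Double Doppler shift off a moving reflector: f₂ = f₀ · (v + u)/(v − u) (u > 0 toward emitter).
Rearranging, u = v · (f₂ − f₀)/(f₂ + f₀) = 1531 × 0.0234/51.1234 ≈ 0.70 m/s.
So the fish school is moving at 0.70 m/s toward the emitter.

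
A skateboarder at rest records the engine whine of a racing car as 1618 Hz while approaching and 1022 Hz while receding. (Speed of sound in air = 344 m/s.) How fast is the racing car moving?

78 m/s

f₁/f₂ = (v + v_s)/(v − v_s), so v_s = v · (f₁ − f₂)/(f₁ + f₂).
v_s = 344 × (1618 − 1022)/(1618 + 1022) = 344 × 596/2640 ≈ 78 m/s.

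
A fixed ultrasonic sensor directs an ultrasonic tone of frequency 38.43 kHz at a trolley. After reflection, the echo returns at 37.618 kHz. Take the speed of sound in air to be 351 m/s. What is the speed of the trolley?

Double Doppler shift off a moving reflector: f₂ = f₀ · (v + u)/(v − u) (u > 0 toward emitter).
Rearranging, u = v · (f₂ − f₀)/(f₂ + f₀) = 351 × -0.812/76.048 ≈ -3.7 m/s.
So the trolley is moving at 3.7 m/s away from the emitter.

3.7 m/s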